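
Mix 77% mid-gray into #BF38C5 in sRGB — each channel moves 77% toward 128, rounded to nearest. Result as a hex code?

#8E6F90

#BF38C5 is rgb(191, 56, 197).
A 77% tone moves each channel 77% toward 128:
  R: 191 − 48.51 = 142.49 → 142
  G: 56 + 0.77×(128−56) = 56 + 55.44 = 111.44 → 111
  B: 197 + 0.77×(128−197) = 197 − 53.13 = 143.87 → 144
rgb(142, 111, 144) = #8E6F90.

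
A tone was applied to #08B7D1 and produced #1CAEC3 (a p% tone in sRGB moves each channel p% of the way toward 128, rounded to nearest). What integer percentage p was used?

#08B7D1 is rgb(8, 183, 209); #1CAEC3 is rgb(28, 174, 195).
On the R channel (widest range): 28 ≈ 8 + (p/100)(128 − 8), so p ≈ 100×(28 − 8)/(128 − 8) = 2000/120 = 16.67.
p = 17 reproduces all three channels after rounding.

17%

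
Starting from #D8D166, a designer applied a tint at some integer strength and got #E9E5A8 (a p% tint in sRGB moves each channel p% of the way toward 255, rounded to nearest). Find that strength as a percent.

#D8D166 is rgb(216, 209, 102); #E9E5A8 is rgb(233, 229, 168).
On the B channel (widest range): 168 ≈ 102 + (p/100)(255 − 102), so p ≈ 100×(168 − 102)/(255 − 102) = 6600/153 = 43.14.
p = 43 reproduces all three channels after rounding.

43%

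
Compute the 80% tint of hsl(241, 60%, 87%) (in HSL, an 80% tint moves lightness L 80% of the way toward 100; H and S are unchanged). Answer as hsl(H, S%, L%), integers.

hsl(241, 60%, 97%)

L moves 80% from 87 toward 100: 87 + 10.4 = 97.4 → 97.
H and S are unchanged.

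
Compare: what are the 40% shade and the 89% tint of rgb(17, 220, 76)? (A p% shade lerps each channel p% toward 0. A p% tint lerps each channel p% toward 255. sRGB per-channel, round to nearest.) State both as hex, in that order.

40% shade:
  R: 17 − 6.8 = 10.2 → 10
  G: 220 − 88 = 132 → 132
  B: 76 + 0.4×(0−76) = 76 − 30.4 = 45.6 → 46
  → #0A842E
89% tint:
  R: 17 + 211.82 = 228.82 → 229
  G: 220 + 0.89×(255−220) = 220 + 31.15 = 251.15 → 251
  B: 76 + 0.89×(255−76) = 76 + 159.31 = 235.31 → 235
  → #E5FBEB

#0A842E, #E5FBEB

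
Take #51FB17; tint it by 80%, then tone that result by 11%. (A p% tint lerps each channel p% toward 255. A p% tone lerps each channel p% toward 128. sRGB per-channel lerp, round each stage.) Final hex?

#51FB17 is rgb(81, 251, 23).
Per channel, c → c + 0.8(255 − c):
  R: 81 + 0.8×(255−81) = 81 + 139.2 = 220.2 → 220
  G: 251 + 3.2 = 254.2 → 254
  B: 23 + 0.8×(255−23) = 23 + 185.6 = 208.6 → 209
After the tint: rgb(220, 254, 209) = #DCFED1.
An 11% tone moves each channel 11% toward 128:
  R: 220 + 0.11×(128−220) = 220 − 10.12 = 209.88 → 210
  G: 254 + 0.11×(128−254) = 254 − 13.86 = 240.14 → 240
  B: 209 − 8.91 = 200.09 → 200
rgb(210, 240, 200) = #D2F0C8.

#D2F0C8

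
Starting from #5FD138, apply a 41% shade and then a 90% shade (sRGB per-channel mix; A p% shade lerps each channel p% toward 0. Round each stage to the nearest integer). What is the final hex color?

#060C03

#5FD138 is rgb(95, 209, 56).
Per channel, c → c + 0.41(0 − c):
  R: 95 + 0.41×(0−95) = 95 − 38.95 = 56.05 → 56
  G: 209 + 0.41×(0−209) = 209 − 85.69 = 123.31 → 123
  B: 56 + 0.41×(0−56) = 56 − 22.96 = 33.04 → 33
After the shade: rgb(56, 123, 33) = #387B21.
Lerp each channel 90% toward 0:
  R: 56 − 50.4 = 5.6 → 6
  G: 123 − 110.7 = 12.3 → 12
  B: 33 − 29.7 = 3.3 → 3
rgb(6, 12, 3) = #060C03.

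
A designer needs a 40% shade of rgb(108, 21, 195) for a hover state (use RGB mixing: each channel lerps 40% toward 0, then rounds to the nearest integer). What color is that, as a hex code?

Per channel, c → c + 0.4(0 − c):
  R: 108 + 0.4×(0−108) = 108 − 43.2 = 64.8 → 65
  G: 21 − 8.4 = 12.6 → 13
  B: 195 − 78 = 117 → 117
rgb(65, 13, 117) = #410D75.

#410D75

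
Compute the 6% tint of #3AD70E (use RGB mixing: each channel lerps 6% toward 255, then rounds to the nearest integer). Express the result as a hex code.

#46D91C

#3AD70E is rgb(58, 215, 14).
Lerp each channel 6% toward 255:
  R: 58 + 0.06×(255−58) = 58 + 11.82 = 69.82 → 70
  G: 215 + 0.06×(255−215) = 215 + 2.4 = 217.4 → 217
  B: 14 + 0.06×(255−14) = 14 + 14.46 = 28.46 → 28
rgb(70, 217, 28) = #46D91C.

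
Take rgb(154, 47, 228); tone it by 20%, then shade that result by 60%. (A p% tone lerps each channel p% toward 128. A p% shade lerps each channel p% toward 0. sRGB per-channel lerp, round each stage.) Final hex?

#3C1953

Per channel, c → c + 0.2(128 − c):
  R: 154 + 0.2×(128−154) = 154 − 5.2 = 148.8 → 149
  G: 47 + 16.2 = 63.2 → 63
  B: 228 − 20 = 208 → 208
After the tone: rgb(149, 63, 208) = #953FD0.
Lerp each channel 60% toward 0:
  R: 149 − 89.4 = 59.6 → 60
  G: 63 + 0.6×(0−63) = 63 − 37.8 = 25.2 → 25
  B: 208 + 0.6×(0−208) = 208 − 124.8 = 83.2 → 83
rgb(60, 25, 83) = #3C1953.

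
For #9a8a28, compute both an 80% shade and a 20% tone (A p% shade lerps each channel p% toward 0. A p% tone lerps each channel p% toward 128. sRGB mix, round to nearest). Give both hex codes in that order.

#1f1c08, #95883a

#9a8a28 is rgb(154, 138, 40).
80% shade:
  R: 154 + 0.8×(0−154) = 154 − 123.2 = 30.8 → 31
  G: 138 − 110.4 = 27.6 → 28
  B: 40 − 32 = 8 → 8
  → #1f1c08
20% tone:
  R: 154 − 5.2 = 148.8 → 149
  G: 138 + 0.2×(128−138) = 138 − 2 = 136 → 136
  B: 40 + 0.2×(128−40) = 40 + 17.6 = 57.6 → 58
  → #95883a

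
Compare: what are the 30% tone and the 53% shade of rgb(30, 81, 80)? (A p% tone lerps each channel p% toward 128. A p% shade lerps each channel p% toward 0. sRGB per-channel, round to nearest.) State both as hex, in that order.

30% tone:
  R: 30 + 0.3×(128−30) = 30 + 29.4 = 59.4 → 59
  G: 81 + 14.1 = 95.1 → 95
  B: 80 + 14.4 = 94.4 → 94
  → #3B5F5E
53% shade:
  R: 30 + 0.53×(0−30) = 30 − 15.9 = 14.1 → 14
  G: 81 + 0.53×(0−81) = 81 − 42.93 = 38.07 → 38
  B: 80 − 42.4 = 37.6 → 38
  → #0E2626

#3B5F5E, #0E2626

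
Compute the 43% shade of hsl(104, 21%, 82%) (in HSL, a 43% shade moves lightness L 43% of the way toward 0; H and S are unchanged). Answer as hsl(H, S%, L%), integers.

L moves 43% from 82 toward 0: 82 − 35.26 = 46.74 → 47.
H and S are unchanged.

hsl(104, 21%, 47%)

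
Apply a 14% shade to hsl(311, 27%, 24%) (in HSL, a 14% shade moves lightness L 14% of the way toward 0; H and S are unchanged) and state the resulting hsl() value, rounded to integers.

hsl(311, 27%, 21%)

L moves 14% from 24 toward 0: 24 − 3.36 = 20.64 → 21.
H and S are unchanged.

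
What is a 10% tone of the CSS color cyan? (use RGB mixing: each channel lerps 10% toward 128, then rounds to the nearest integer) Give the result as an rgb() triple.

rgb(13, 242, 242)

CSS cyan is rgb(0, 255, 255).
Lerp each channel 10% toward 128:
  R: 0 + 0.1×(128−0) = 0 + 12.8 = 12.8 → 13
  G: 255 + 0.1×(128−255) = 255 − 12.7 = 242.3 → 242
  B: 255 + 0.1×(128−255) = 255 − 12.7 = 242.3 → 242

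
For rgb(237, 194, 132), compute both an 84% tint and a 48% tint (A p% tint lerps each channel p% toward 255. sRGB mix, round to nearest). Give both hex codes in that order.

#FCF5EB, #F6DFBF

84% tint:
  R: 237 + 0.84×(255−237) = 237 + 15.12 = 252.12 → 252
  G: 194 + 0.84×(255−194) = 194 + 51.24 = 245.24 → 245
  B: 132 + 0.84×(255−132) = 132 + 103.32 = 235.32 → 235
  → #FCF5EB
48% tint:
  R: 237 + 8.64 = 245.64 → 246
  G: 194 + 0.48×(255−194) = 194 + 29.28 = 223.28 → 223
  B: 132 + 0.48×(255−132) = 132 + 59.04 = 191.04 → 191
  → #F6DFBF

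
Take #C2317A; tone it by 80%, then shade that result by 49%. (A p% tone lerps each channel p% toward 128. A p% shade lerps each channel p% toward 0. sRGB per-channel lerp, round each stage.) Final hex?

#483941

#C2317A is rgb(194, 49, 122).
Lerp each channel 80% toward 128:
  R: 194 + 0.8×(128−194) = 194 − 52.8 = 141.2 → 141
  G: 49 + 63.2 = 112.2 → 112
  B: 122 + 0.8×(128−122) = 122 + 4.8 = 126.8 → 127
After the tone: rgb(141, 112, 127) = #8D707F.
A 49% shade moves each channel 49% toward 0:
  R: 141 − 69.09 = 71.91 → 72
  G: 112 − 54.88 = 57.12 → 57
  B: 127 − 62.23 = 64.77 → 65
rgb(72, 57, 65) = #483941.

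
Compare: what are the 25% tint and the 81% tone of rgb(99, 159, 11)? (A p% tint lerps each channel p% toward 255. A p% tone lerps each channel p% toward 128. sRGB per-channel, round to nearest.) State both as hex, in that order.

#8AB748, #7A866A

25% tint:
  R: 99 + 39 = 138 → 138
  G: 159 + 24 = 183 → 183
  B: 11 + 0.25×(255−11) = 11 + 61 = 72 → 72
  → #8AB748
81% tone:
  R: 99 + 0.81×(128−99) = 99 + 23.49 = 122.49 → 122
  G: 159 − 25.11 = 133.89 → 134
  B: 11 + 0.81×(128−11) = 11 + 94.77 = 105.77 → 106
  → #7A866A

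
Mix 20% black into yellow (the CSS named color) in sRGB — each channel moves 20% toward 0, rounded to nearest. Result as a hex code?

CSS yellow is rgb(255, 255, 0).
Per channel, c → c + 0.2(0 − c):
  R: 255 + 0.2×(0−255) = 255 − 51 = 204 → 204
  G: 255 + 0.2×(0−255) = 255 − 51 = 204 → 204
  B: 0 + 0.2×(0−0) = 0 + 0 = 0 → 0
rgb(204, 204, 0) = #CCCC00.

#CCCC00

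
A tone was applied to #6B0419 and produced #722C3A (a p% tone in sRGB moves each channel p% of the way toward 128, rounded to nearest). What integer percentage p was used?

#6B0419 is rgb(107, 4, 25); #722C3A is rgb(114, 44, 58).
On the G channel (widest range): 44 ≈ 4 + (p/100)(128 − 4), so p ≈ 100×(44 − 4)/(128 − 4) = 4000/124 = 32.26.
p = 32 reproduces all three channels after rounding.

32%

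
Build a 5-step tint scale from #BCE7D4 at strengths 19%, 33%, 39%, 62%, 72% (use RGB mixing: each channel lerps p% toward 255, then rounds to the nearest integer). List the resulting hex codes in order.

#C9ECDC, #D2EFE2, #D6F0E5, #E6F6EF, #ECF8F3

#BCE7D4 is rgb(188, 231, 212).
19%: (188 + 12.73 = 200.73→201, 231 + 4.56 = 235.56→236, 212 + 8.17 = 220.17→220) → #C9ECDC
33%: (188 + 22.11 = 210.11→210, 231 + 7.92 = 238.92→239, 212 + 14.19 = 226.19→226) → #D2EFE2
39%: (188 + 26.13 = 214.13→214, 231 + 9.36 = 240.36→240, 212 + 16.77 = 228.77→229) → #D6F0E5
62%: (188 + 41.54 = 229.54→230, 231 + 14.88 = 245.88→246, 212 + 26.66 = 238.66→239) → #E6F6EF
72%: (188 + 48.24 = 236.24→236, 231 + 17.28 = 248.28→248, 212 + 30.96 = 242.96→243) → #ECF8F3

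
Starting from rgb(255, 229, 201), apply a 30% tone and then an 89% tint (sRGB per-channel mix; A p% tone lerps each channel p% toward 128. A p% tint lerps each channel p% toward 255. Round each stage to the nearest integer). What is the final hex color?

#FBF9F7

Lerp each channel 30% toward 128:
  R: 255 + 0.3×(128−255) = 255 − 38.1 = 216.9 → 217
  G: 229 − 30.3 = 198.7 → 199
  B: 201 − 21.9 = 179.1 → 179
After the tone: rgb(217, 199, 179) = #D9C7B3.
Per channel, c → c + 0.89(255 − c):
  R: 217 + 33.82 = 250.82 → 251
  G: 199 + 49.84 = 248.84 → 249
  B: 179 + 67.64 = 246.64 → 247
rgb(251, 249, 247) = #FBF9F7.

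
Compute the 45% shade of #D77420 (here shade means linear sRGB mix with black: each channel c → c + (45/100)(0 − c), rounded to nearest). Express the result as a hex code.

#764012

#D77420 is rgb(215, 116, 32).
Lerp each channel 45% toward 0:
  R: 215 − 96.75 = 118.25 → 118
  G: 116 + 0.45×(0−116) = 116 − 52.2 = 63.8 → 64
  B: 32 − 14.4 = 17.6 → 18
rgb(118, 64, 18) = #764012.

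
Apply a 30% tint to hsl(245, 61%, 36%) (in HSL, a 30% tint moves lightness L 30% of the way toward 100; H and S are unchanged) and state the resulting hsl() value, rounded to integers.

L moves 30% from 36 toward 100: 36 + 19.2 = 55.2 → 55.
H and S are unchanged.

hsl(245, 61%, 55%)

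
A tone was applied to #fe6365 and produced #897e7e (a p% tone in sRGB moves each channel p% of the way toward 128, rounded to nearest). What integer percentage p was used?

#fe6365 is rgb(254, 99, 101); #897e7e is rgb(137, 126, 126).
On the R channel (widest range): 137 ≈ 254 + (p/100)(128 − 254), so p ≈ 100×(137 − 254)/(128 − 254) = -11700/-126 = 92.86.
p = 93 reproduces all three channels after rounding.

93%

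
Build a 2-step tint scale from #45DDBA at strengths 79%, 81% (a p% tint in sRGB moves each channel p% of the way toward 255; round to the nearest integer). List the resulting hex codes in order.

#D8F8F1, #DCF9F2

#45DDBA is rgb(69, 221, 186).
79%: (69 + 146.94 = 215.94→216, 221 + 26.86 = 247.86→248, 186 + 54.51 = 240.51→241) → #D8F8F1
81%: (69 + 150.66 = 219.66→220, 221 + 27.54 = 248.54→249, 186 + 55.89 = 241.89→242) → #DCF9F2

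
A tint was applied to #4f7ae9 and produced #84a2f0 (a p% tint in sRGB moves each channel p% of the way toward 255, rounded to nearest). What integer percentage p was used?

#4f7ae9 is rgb(79, 122, 233); #84a2f0 is rgb(132, 162, 240).
On the R channel (widest range): 132 ≈ 79 + (p/100)(255 − 79), so p ≈ 100×(132 − 79)/(255 − 79) = 5300/176 = 30.11.
p = 30 reproduces all three channels after rounding.

30%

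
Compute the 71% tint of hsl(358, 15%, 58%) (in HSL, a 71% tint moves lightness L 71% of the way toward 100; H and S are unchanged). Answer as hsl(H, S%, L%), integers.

hsl(358, 15%, 88%)

L moves 71% from 58 toward 100: 58 + 29.82 = 87.82 → 88.
H and S are unchanged.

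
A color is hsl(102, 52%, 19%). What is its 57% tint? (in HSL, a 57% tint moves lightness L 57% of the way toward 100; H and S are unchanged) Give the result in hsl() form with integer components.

L moves 57% from 19 toward 100: 19 + 46.17 = 65.17 → 65.
H and S are unchanged.

hsl(102, 52%, 65%)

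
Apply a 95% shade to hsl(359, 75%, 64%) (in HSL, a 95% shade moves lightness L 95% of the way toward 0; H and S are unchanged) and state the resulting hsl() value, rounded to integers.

hsl(359, 75%, 3%)

L moves 95% from 64 toward 0: 64 − 60.8 = 3.2 → 3.
H and S are unchanged.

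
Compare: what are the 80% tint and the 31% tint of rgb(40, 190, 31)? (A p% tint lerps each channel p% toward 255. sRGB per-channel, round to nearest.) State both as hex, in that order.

#d4f2d2, #6bd264

80% tint:
  R: 40 + 172 = 212 → 212
  G: 190 + 0.8×(255−190) = 190 + 52 = 242 → 242
  B: 31 + 0.8×(255−31) = 31 + 179.2 = 210.2 → 210
  → #d4f2d2
31% tint:
  R: 40 + 66.65 = 106.65 → 107
  G: 190 + 0.31×(255−190) = 190 + 20.15 = 210.15 → 210
  B: 31 + 0.31×(255−31) = 31 + 69.44 = 100.44 → 100
  → #6bd264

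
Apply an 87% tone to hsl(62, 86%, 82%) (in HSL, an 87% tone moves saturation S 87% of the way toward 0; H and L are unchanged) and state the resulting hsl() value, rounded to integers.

S moves 87% from 86 toward 0: 86 − 74.82 = 11.18 → 11.
H and L are unchanged.

hsl(62, 11%, 82%)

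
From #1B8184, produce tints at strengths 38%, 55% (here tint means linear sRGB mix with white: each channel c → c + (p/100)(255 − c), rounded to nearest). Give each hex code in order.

#1B8184 is rgb(27, 129, 132).
38%: (27 + 86.64 = 113.64→114, 129 + 47.88 = 176.88→177, 132 + 46.74 = 178.74→179) → #72B1B3
55%: (27 + 125.4 = 152.4→152, 129 + 69.3 = 198.3→198, 132 + 67.65 = 199.65→200) → #98C6C8

#72B1B3, #98C6C8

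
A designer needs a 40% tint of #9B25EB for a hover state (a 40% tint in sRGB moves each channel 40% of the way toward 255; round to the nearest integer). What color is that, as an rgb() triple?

rgb(195, 124, 243)

#9B25EB is rgb(155, 37, 235).
Lerp each channel 40% toward 255:
  R: 155 + 0.4×(255−155) = 155 + 40 = 195 → 195
  G: 37 + 0.4×(255−37) = 37 + 87.2 = 124.2 → 124
  B: 235 + 8 = 243 → 243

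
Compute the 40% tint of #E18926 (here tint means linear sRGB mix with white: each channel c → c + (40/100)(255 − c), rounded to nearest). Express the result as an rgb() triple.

rgb(237, 184, 125)

#E18926 is rgb(225, 137, 38).
A 40% tint moves each channel 40% toward 255:
  R: 225 + 0.4×(255−225) = 225 + 12 = 237 → 237
  G: 137 + 0.4×(255−137) = 137 + 47.2 = 184.2 → 184
  B: 38 + 0.4×(255−38) = 38 + 86.8 = 124.8 → 125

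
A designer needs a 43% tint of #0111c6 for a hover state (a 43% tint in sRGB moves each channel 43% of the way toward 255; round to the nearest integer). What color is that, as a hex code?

#0111c6 is rgb(1, 17, 198).
Lerp each channel 43% toward 255:
  R: 1 + 0.43×(255−1) = 1 + 109.22 = 110.22 → 110
  G: 17 + 0.43×(255−17) = 17 + 102.34 = 119.34 → 119
  B: 198 + 0.43×(255−198) = 198 + 24.51 = 222.51 → 223
rgb(110, 119, 223) = #6e77df.

#6e77df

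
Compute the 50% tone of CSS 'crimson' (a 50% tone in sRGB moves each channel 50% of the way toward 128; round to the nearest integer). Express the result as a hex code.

CSS crimson is rgb(220, 20, 60).
Per channel, c → c + 0.5(128 − c):
  R: 220 − 46 = 174 → 174
  G: 20 + 0.5×(128−20) = 20 + 54 = 74 → 74
  B: 60 + 0.5×(128−60) = 60 + 34 = 94 → 94
rgb(174, 74, 94) = #AE4A5E.

#AE4A5E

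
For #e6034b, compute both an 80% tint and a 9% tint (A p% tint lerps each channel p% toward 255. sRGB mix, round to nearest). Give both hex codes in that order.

#e6034b is rgb(230, 3, 75).
80% tint:
  R: 230 + 0.8×(255−230) = 230 + 20 = 250 → 250
  G: 3 + 0.8×(255−3) = 3 + 201.6 = 204.6 → 205
  B: 75 + 144 = 219 → 219
  → #facddb
9% tint:
  R: 230 + 0.09×(255−230) = 230 + 2.25 = 232.25 → 232
  G: 3 + 0.09×(255−3) = 3 + 22.68 = 25.68 → 26
  B: 75 + 0.09×(255−75) = 75 + 16.2 = 91.2 → 91
  → #e81a5b

#facddb, #e81a5b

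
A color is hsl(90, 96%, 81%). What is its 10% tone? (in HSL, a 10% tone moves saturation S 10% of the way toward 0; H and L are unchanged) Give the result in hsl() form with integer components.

hsl(90, 86%, 81%)

S moves 10% from 96 toward 0: 96 − 9.6 = 86.4 → 86.
H and L are unchanged.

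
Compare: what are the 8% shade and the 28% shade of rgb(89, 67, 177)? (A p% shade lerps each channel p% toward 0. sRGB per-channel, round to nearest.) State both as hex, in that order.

8% shade:
  R: 89 + 0.08×(0−89) = 89 − 7.12 = 81.88 → 82
  G: 67 − 5.36 = 61.64 → 62
  B: 177 − 14.16 = 162.84 → 163
  → #523EA3
28% shade:
  R: 89 − 24.92 = 64.08 → 64
  G: 67 + 0.28×(0−67) = 67 − 18.76 = 48.24 → 48
  B: 177 + 0.28×(0−177) = 177 − 49.56 = 127.44 → 127
  → #40307F

#523EA3, #40307F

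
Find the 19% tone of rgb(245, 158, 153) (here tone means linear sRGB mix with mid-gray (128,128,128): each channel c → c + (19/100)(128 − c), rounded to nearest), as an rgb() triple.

Lerp each channel 19% toward 128:
  R: 245 − 22.23 = 222.77 → 223
  G: 158 + 0.19×(128−158) = 158 − 5.7 = 152.3 → 152
  B: 153 + 0.19×(128−153) = 153 − 4.75 = 148.25 → 148

rgb(223, 152, 148)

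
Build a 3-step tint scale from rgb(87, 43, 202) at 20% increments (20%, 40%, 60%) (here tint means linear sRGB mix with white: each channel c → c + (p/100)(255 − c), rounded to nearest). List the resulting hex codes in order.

20%: (87 + 33.6 = 120.6→121, 43 + 42.4 = 85.4→85, 202 + 10.6 = 212.6→213) → #7955D5
40%: (87 + 67.2 = 154.2→154, 43 + 84.8 = 127.8→128, 202 + 21.2 = 223.2→223) → #9A80DF
60%: (87 + 100.8 = 187.8→188, 43 + 127.2 = 170.2→170, 202 + 31.8 = 233.8→234) → #BCAAEA

#7955D5, #9A80DF, #BCAAEA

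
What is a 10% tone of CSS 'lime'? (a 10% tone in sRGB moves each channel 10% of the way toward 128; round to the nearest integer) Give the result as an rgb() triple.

rgb(13, 242, 13)

CSS lime is rgb(0, 255, 0).
Lerp each channel 10% toward 128:
  R: 0 + 12.8 = 12.8 → 13
  G: 255 + 0.1×(128−255) = 255 − 12.7 = 242.3 → 242
  B: 0 + 0.1×(128−0) = 0 + 12.8 = 12.8 → 13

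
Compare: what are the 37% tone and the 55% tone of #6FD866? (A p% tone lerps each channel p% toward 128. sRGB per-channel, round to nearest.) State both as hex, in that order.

#6FD866 is rgb(111, 216, 102).
37% tone:
  R: 111 + 0.37×(128−111) = 111 + 6.29 = 117.29 → 117
  G: 216 + 0.37×(128−216) = 216 − 32.56 = 183.44 → 183
  B: 102 + 0.37×(128−102) = 102 + 9.62 = 111.62 → 112
  → #75B770
55% tone:
  R: 111 + 0.55×(128−111) = 111 + 9.35 = 120.35 → 120
  G: 216 + 0.55×(128−216) = 216 − 48.4 = 167.6 → 168
  B: 102 + 0.55×(128−102) = 102 + 14.3 = 116.3 → 116
  → #78A874

#75B770, #78A874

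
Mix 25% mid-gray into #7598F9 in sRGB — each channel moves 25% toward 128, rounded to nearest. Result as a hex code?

#7892DB

#7598F9 is rgb(117, 152, 249).
Lerp each channel 25% toward 128:
  R: 117 + 2.75 = 119.75 → 120
  G: 152 + 0.25×(128−152) = 152 − 6 = 146 → 146
  B: 249 + 0.25×(128−249) = 249 − 30.25 = 218.75 → 219
rgb(120, 146, 219) = #7892DB.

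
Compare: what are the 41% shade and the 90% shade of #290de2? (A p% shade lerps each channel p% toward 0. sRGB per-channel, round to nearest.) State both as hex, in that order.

#290de2 is rgb(41, 13, 226).
41% shade:
  R: 41 + 0.41×(0−41) = 41 − 16.81 = 24.19 → 24
  G: 13 + 0.41×(0−13) = 13 − 5.33 = 7.67 → 8
  B: 226 − 92.66 = 133.34 → 133
  → #180885
90% shade:
  R: 41 + 0.9×(0−41) = 41 − 36.9 = 4.1 → 4
  G: 13 + 0.9×(0−13) = 13 − 11.7 = 1.3 → 1
  B: 226 − 203.4 = 22.6 → 23
  → #040117

#180885, #040117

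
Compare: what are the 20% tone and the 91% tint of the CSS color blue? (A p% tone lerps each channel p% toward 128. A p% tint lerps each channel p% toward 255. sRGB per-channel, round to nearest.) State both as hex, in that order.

CSS blue is rgb(0, 0, 255).
20% tone:
  R: 0 + 25.6 = 25.6 → 26
  G: 0 + 0.2×(128−0) = 0 + 25.6 = 25.6 → 26
  B: 255 − 25.4 = 229.6 → 230
  → #1A1AE6
91% tint:
  R: 0 + 0.91×(255−0) = 0 + 232.05 = 232.05 → 232
  G: 0 + 232.05 = 232.05 → 232
  B: 255 + 0.91×(255−255) = 255 + 0 = 255 → 255
  → #E8E8FF

#1A1AE6, #E8E8FF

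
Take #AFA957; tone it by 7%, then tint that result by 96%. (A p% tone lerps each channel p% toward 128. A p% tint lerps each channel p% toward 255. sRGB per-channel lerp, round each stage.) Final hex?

#FCFBF8

#AFA957 is rgb(175, 169, 87).
A 7% tone moves each channel 7% toward 128:
  R: 175 − 3.29 = 171.71 → 172
  G: 169 + 0.07×(128−169) = 169 − 2.87 = 166.13 → 166
  B: 87 + 2.87 = 89.87 → 90
After the tone: rgb(172, 166, 90) = #ACA65A.
Per channel, c → c + 0.96(255 − c):
  R: 172 + 0.96×(255−172) = 172 + 79.68 = 251.68 → 252
  G: 166 + 85.44 = 251.44 → 251
  B: 90 + 0.96×(255−90) = 90 + 158.4 = 248.4 → 248
rgb(252, 251, 248) = #FCFBF8.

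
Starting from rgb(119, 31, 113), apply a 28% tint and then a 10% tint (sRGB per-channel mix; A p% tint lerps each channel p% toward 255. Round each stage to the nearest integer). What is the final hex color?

#A76EA3

Lerp each channel 28% toward 255:
  R: 119 + 38.08 = 157.08 → 157
  G: 31 + 0.28×(255−31) = 31 + 62.72 = 93.72 → 94
  B: 113 + 0.28×(255−113) = 113 + 39.76 = 152.76 → 153
After the tint: rgb(157, 94, 153) = #9D5E99.
Per channel, c → c + 0.1(255 − c):
  R: 157 + 0.1×(255−157) = 157 + 9.8 = 166.8 → 167
  G: 94 + 16.1 = 110.1 → 110
  B: 153 + 10.2 = 163.2 → 163
rgb(167, 110, 163) = #A76EA3.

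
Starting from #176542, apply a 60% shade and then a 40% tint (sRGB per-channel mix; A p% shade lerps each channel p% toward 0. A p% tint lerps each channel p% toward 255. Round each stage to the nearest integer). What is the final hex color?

#6B7E76

#176542 is rgb(23, 101, 66).
A 60% shade moves each channel 60% toward 0:
  R: 23 + 0.6×(0−23) = 23 − 13.8 = 9.2 → 9
  G: 101 + 0.6×(0−101) = 101 − 60.6 = 40.4 → 40
  B: 66 + 0.6×(0−66) = 66 − 39.6 = 26.4 → 26
After the shade: rgb(9, 40, 26) = #09281A.
A 40% tint moves each channel 40% toward 255:
  R: 9 + 98.4 = 107.4 → 107
  G: 40 + 86 = 126 → 126
  B: 26 + 0.4×(255−26) = 26 + 91.6 = 117.6 → 118
rgb(107, 126, 118) = #6B7E76.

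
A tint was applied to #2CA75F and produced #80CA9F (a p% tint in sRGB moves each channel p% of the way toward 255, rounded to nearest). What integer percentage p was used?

40%

#2CA75F is rgb(44, 167, 95); #80CA9F is rgb(128, 202, 159).
On the R channel (widest range): 128 ≈ 44 + (p/100)(255 − 44), so p ≈ 100×(128 − 44)/(255 − 44) = 8400/211 = 39.81.
p = 40 reproduces all three channels after rounding.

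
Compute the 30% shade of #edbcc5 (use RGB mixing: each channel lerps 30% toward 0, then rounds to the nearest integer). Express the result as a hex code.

#edbcc5 is rgb(237, 188, 197).
Lerp each channel 30% toward 0:
  R: 237 + 0.3×(0−237) = 237 − 71.1 = 165.9 → 166
  G: 188 + 0.3×(0−188) = 188 − 56.4 = 131.6 → 132
  B: 197 + 0.3×(0−197) = 197 − 59.1 = 137.9 → 138
rgb(166, 132, 138) = #a6848a.

#a6848a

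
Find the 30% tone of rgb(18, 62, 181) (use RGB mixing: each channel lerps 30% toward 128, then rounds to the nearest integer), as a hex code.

#3352A5

Per channel, c → c + 0.3(128 − c):
  R: 18 + 0.3×(128−18) = 18 + 33 = 51 → 51
  G: 62 + 19.8 = 81.8 → 82
  B: 181 + 0.3×(128−181) = 181 − 15.9 = 165.1 → 165
rgb(51, 82, 165) = #3352A5.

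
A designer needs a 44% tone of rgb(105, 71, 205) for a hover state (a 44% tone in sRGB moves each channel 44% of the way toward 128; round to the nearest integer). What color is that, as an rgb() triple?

A 44% tone moves each channel 44% toward 128:
  R: 105 + 10.12 = 115.12 → 115
  G: 71 + 0.44×(128−71) = 71 + 25.08 = 96.08 → 96
  B: 205 − 33.88 = 171.12 → 171

rgb(115, 96, 171)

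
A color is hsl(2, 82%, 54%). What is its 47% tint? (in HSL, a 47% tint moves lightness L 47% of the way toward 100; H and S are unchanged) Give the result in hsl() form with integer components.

L moves 47% from 54 toward 100: 54 + 21.62 = 75.62 → 76.
H and S are unchanged.

hsl(2, 82%, 76%)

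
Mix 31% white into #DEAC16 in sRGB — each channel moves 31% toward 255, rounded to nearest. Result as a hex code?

#DEAC16 is rgb(222, 172, 22).
A 31% tint moves each channel 31% toward 255:
  R: 222 + 0.31×(255−222) = 222 + 10.23 = 232.23 → 232
  G: 172 + 25.73 = 197.73 → 198
  B: 22 + 0.31×(255−22) = 22 + 72.23 = 94.23 → 94
rgb(232, 198, 94) = #E8C65E.

#E8C65E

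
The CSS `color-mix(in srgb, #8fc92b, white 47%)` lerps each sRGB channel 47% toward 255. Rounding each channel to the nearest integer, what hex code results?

#8fc92b is rgb(143, 201, 43).
Per channel, c → c + 0.47(255 − c):
  R: 143 + 52.64 = 195.64 → 196
  G: 201 + 0.47×(255−201) = 201 + 25.38 = 226.38 → 226
  B: 43 + 0.47×(255−43) = 43 + 99.64 = 142.64 → 143
rgb(196, 226, 143) = #c4e28f.

#c4e28f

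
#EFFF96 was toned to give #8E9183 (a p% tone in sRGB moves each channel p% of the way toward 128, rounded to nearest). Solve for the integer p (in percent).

#EFFF96 is rgb(239, 255, 150); #8E9183 is rgb(142, 145, 131).
On the G channel (widest range): 145 ≈ 255 + (p/100)(128 − 255), so p ≈ 100×(145 − 255)/(128 − 255) = -11000/-127 = 86.61.
p = 87 reproduces all three channels after rounding.

87%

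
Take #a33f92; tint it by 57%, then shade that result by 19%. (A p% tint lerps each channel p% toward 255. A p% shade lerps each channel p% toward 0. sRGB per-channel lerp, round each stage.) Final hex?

#a33f92 is rgb(163, 63, 146).
Lerp each channel 57% toward 255:
  R: 163 + 52.44 = 215.44 → 215
  G: 63 + 109.44 = 172.44 → 172
  B: 146 + 0.57×(255−146) = 146 + 62.13 = 208.13 → 208
After the tint: rgb(215, 172, 208) = #d7acd0.
Per channel, c → c + 0.19(0 − c):
  R: 215 − 40.85 = 174.15 → 174
  G: 172 + 0.19×(0−172) = 172 − 32.68 = 139.32 → 139
  B: 208 + 0.19×(0−208) = 208 − 39.52 = 168.48 → 168
rgb(174, 139, 168) = #ae8ba8.

#ae8ba8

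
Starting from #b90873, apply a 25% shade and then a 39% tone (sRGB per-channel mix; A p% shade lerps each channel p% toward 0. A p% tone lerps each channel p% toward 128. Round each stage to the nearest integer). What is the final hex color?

#b90873 is rgb(185, 8, 115).
Lerp each channel 25% toward 0:
  R: 185 − 46.25 = 138.75 → 139
  G: 8 − 2 = 6 → 6
  B: 115 + 0.25×(0−115) = 115 − 28.75 = 86.25 → 86
After the shade: rgb(139, 6, 86) = #8b0656.
A 39% tone moves each channel 39% toward 128:
  R: 139 + 0.39×(128−139) = 139 − 4.29 = 134.71 → 135
  G: 6 + 47.58 = 53.58 → 54
  B: 86 + 0.39×(128−86) = 86 + 16.38 = 102.38 → 102
rgb(135, 54, 102) = #873666.

#873666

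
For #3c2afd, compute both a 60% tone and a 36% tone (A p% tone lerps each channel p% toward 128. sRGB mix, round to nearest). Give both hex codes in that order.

#3c2afd is rgb(60, 42, 253).
60% tone:
  R: 60 + 40.8 = 100.8 → 101
  G: 42 + 0.6×(128−42) = 42 + 51.6 = 93.6 → 94
  B: 253 + 0.6×(128−253) = 253 − 75 = 178 → 178
  → #655eb2
36% tone:
  R: 60 + 0.36×(128−60) = 60 + 24.48 = 84.48 → 84
  G: 42 + 30.96 = 72.96 → 73
  B: 253 − 45 = 208 → 208
  → #5449d0

#655eb2, #5449d0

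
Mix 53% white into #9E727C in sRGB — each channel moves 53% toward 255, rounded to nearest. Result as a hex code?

#9E727C is rgb(158, 114, 124).
Lerp each channel 53% toward 255:
  R: 158 + 0.53×(255−158) = 158 + 51.41 = 209.41 → 209
  G: 114 + 0.53×(255−114) = 114 + 74.73 = 188.73 → 189
  B: 124 + 69.43 = 193.43 → 193
rgb(209, 189, 193) = #D1BDC1.

#D1BDC1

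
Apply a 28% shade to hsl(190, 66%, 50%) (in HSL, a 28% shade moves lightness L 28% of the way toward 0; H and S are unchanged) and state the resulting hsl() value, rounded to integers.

L moves 28% from 50 toward 0: 50 − 14 = 36 → 36.
H and S are unchanged.

hsl(190, 66%, 36%)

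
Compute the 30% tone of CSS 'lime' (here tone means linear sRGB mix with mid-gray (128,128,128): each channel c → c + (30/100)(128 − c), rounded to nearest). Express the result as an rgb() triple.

rgb(38, 217, 38)

CSS lime is rgb(0, 255, 0).
Per channel, c → c + 0.3(128 − c):
  R: 0 + 38.4 = 38.4 → 38
  G: 255 + 0.3×(128−255) = 255 − 38.1 = 216.9 → 217
  B: 0 + 0.3×(128−0) = 0 + 38.4 = 38.4 → 38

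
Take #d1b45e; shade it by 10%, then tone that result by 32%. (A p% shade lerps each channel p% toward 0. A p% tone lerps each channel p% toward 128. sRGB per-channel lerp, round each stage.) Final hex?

#d1b45e is rgb(209, 180, 94).
Per channel, c → c + 0.1(0 − c):
  R: 209 + 0.1×(0−209) = 209 − 20.9 = 188.1 → 188
  G: 180 − 18 = 162 → 162
  B: 94 − 9.4 = 84.6 → 85
After the shade: rgb(188, 162, 85) = #bca255.
A 32% tone moves each channel 32% toward 128:
  R: 188 + 0.32×(128−188) = 188 − 19.2 = 168.8 → 169
  G: 162 − 10.88 = 151.12 → 151
  B: 85 + 0.32×(128−85) = 85 + 13.76 = 98.76 → 99
rgb(169, 151, 99) = #a99763.

#a99763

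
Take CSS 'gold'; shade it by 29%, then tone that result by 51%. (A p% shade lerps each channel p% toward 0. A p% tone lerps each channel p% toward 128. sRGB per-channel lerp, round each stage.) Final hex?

CSS gold is rgb(255, 215, 0).
Lerp each channel 29% toward 0:
  R: 255 + 0.29×(0−255) = 255 − 73.95 = 181.05 → 181
  G: 215 − 62.35 = 152.65 → 153
  B: 0 + 0 = 0 → 0
After the shade: rgb(181, 153, 0) = #B59900.
Per channel, c → c + 0.51(128 − c):
  R: 181 + 0.51×(128−181) = 181 − 27.03 = 153.97 → 154
  G: 153 − 12.75 = 140.25 → 140
  B: 0 + 0.51×(128−0) = 0 + 65.28 = 65.28 → 65
rgb(154, 140, 65) = #9A8C41.

#9A8C41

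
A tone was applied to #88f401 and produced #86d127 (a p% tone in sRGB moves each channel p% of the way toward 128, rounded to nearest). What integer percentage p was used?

#88f401 is rgb(136, 244, 1); #86d127 is rgb(134, 209, 39).
On the B channel (widest range): 39 ≈ 1 + (p/100)(128 − 1), so p ≈ 100×(39 − 1)/(128 − 1) = 3800/127 = 29.92.
p = 30 reproduces all three channels after rounding.

30%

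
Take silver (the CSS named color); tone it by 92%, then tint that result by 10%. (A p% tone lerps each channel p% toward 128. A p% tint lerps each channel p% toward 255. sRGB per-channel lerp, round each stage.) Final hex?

CSS silver is rgb(192, 192, 192).
Lerp each channel 92% toward 128:
  R: 192 + 0.92×(128−192) = 192 − 58.88 = 133.12 → 133
  G: 192 + 0.92×(128−192) = 192 − 58.88 = 133.12 → 133
  B: 192 − 58.88 = 133.12 → 133
After the tone: rgb(133, 133, 133) = #858585.
Lerp each channel 10% toward 255:
  R: 133 + 12.2 = 145.2 → 145
  G: 133 + 12.2 = 145.2 → 145
  B: 133 + 12.2 = 145.2 → 145
rgb(145, 145, 145) = #919191.

#919191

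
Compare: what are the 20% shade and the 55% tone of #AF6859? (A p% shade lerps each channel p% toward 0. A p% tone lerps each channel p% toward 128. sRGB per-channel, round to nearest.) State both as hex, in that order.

#AF6859 is rgb(175, 104, 89).
20% shade:
  R: 175 + 0.2×(0−175) = 175 − 35 = 140 → 140
  G: 104 + 0.2×(0−104) = 104 − 20.8 = 83.2 → 83
  B: 89 + 0.2×(0−89) = 89 − 17.8 = 71.2 → 71
  → #8C5347
55% tone:
  R: 175 + 0.55×(128−175) = 175 − 25.85 = 149.15 → 149
  G: 104 + 0.55×(128−104) = 104 + 13.2 = 117.2 → 117
  B: 89 + 21.45 = 110.45 → 110
  → #95756E

#8C5347, #95756E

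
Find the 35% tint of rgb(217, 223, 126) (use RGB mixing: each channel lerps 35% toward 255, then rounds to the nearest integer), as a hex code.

Lerp each channel 35% toward 255:
  R: 217 + 0.35×(255−217) = 217 + 13.3 = 230.3 → 230
  G: 223 + 0.35×(255−223) = 223 + 11.2 = 234.2 → 234
  B: 126 + 0.35×(255−126) = 126 + 45.15 = 171.15 → 171
rgb(230, 234, 171) = #E6EAAB.

#E6EAAB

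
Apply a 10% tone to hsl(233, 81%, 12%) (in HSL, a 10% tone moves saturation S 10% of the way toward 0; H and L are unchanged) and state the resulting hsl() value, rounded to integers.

hsl(233, 73%, 12%)

S moves 10% from 81 toward 0: 81 − 8.1 = 72.9 → 73.
H and L are unchanged.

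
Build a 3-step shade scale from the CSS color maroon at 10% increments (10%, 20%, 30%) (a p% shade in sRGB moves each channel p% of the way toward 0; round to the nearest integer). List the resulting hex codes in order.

#730000, #660000, #5a0000

CSS maroon is rgb(128, 0, 0).
10%: (128 − 12.8 = 115.2→115, 0→0, 0→0) → #730000
20%: (128 − 25.6 = 102.4→102, 0→0, 0→0) → #660000
30%: (128 − 38.4 = 89.6→90, 0→0, 0→0) → #5a0000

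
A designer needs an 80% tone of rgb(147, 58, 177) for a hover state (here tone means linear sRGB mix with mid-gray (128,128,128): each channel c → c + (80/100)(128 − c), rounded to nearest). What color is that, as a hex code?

Lerp each channel 80% toward 128:
  R: 147 − 15.2 = 131.8 → 132
  G: 58 + 0.8×(128−58) = 58 + 56 = 114 → 114
  B: 177 + 0.8×(128−177) = 177 − 39.2 = 137.8 → 138
rgb(132, 114, 138) = #84728a.

#84728a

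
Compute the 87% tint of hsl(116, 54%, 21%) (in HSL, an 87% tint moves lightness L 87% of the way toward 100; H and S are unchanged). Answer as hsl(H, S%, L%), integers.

L moves 87% from 21 toward 100: 21 + 68.73 = 89.73 → 90.
H and S are unchanged.

hsl(116, 54%, 90%)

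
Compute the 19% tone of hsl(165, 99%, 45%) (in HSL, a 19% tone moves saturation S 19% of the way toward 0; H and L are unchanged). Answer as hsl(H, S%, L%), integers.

hsl(165, 80%, 45%)

S moves 19% from 99 toward 0: 99 − 18.81 = 80.19 → 80.
H and L are unchanged.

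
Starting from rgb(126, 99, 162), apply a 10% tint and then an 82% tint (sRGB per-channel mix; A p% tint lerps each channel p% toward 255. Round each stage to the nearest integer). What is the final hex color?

#EAE6F0

Lerp each channel 10% toward 255:
  R: 126 + 0.1×(255−126) = 126 + 12.9 = 138.9 → 139
  G: 99 + 15.6 = 114.6 → 115
  B: 162 + 0.1×(255−162) = 162 + 9.3 = 171.3 → 171
After the tint: rgb(139, 115, 171) = #8B73AB.
Lerp each channel 82% toward 255:
  R: 139 + 0.82×(255−139) = 139 + 95.12 = 234.12 → 234
  G: 115 + 0.82×(255−115) = 115 + 114.8 = 229.8 → 230
  B: 171 + 0.82×(255−171) = 171 + 68.88 = 239.88 → 240
rgb(234, 230, 240) = #EAE6F0.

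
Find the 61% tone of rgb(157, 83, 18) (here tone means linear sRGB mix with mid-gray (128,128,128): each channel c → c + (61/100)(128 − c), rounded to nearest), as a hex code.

#8b6e55

Per channel, c → c + 0.61(128 − c):
  R: 157 + 0.61×(128−157) = 157 − 17.69 = 139.31 → 139
  G: 83 + 0.61×(128−83) = 83 + 27.45 = 110.45 → 110
  B: 18 + 67.1 = 85.1 → 85
rgb(139, 110, 85) = #8b6e55.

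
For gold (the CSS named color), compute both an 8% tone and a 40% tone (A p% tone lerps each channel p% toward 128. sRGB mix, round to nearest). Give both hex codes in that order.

#f5d00a, #ccb433

CSS gold is rgb(255, 215, 0).
8% tone:
  R: 255 − 10.16 = 244.84 → 245
  G: 215 − 6.96 = 208.04 → 208
  B: 0 + 0.08×(128−0) = 0 + 10.24 = 10.24 → 10
  → #f5d00a
40% tone:
  R: 255 − 50.8 = 204.2 → 204
  G: 215 + 0.4×(128−215) = 215 − 34.8 = 180.2 → 180
  B: 0 + 0.4×(128−0) = 0 + 51.2 = 51.2 → 51
  → #ccb433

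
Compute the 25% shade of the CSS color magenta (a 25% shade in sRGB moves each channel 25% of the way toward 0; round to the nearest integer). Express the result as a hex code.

CSS magenta is rgb(255, 0, 255).
Lerp each channel 25% toward 0:
  R: 255 − 63.75 = 191.25 → 191
  G: 0 + 0 = 0 → 0
  B: 255 + 0.25×(0−255) = 255 − 63.75 = 191.25 → 191
rgb(191, 0, 191) = #bf00bf.

#bf00bf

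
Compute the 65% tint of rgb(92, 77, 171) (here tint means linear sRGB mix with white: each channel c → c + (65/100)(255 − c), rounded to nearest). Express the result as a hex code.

#C6C1E2

Per channel, c → c + 0.65(255 − c):
  R: 92 + 0.65×(255−92) = 92 + 105.95 = 197.95 → 198
  G: 77 + 0.65×(255−77) = 77 + 115.7 = 192.7 → 193
  B: 171 + 54.6 = 225.6 → 226
rgb(198, 193, 226) = #C6C1E2.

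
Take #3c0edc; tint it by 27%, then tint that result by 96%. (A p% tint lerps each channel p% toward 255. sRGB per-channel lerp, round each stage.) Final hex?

#f9f8fe

#3c0edc is rgb(60, 14, 220).
A 27% tint moves each channel 27% toward 255:
  R: 60 + 0.27×(255−60) = 60 + 52.65 = 112.65 → 113
  G: 14 + 0.27×(255−14) = 14 + 65.07 = 79.07 → 79
  B: 220 + 9.45 = 229.45 → 229
After the tint: rgb(113, 79, 229) = #714fe5.
Lerp each channel 96% toward 255:
  R: 113 + 136.32 = 249.32 → 249
  G: 79 + 0.96×(255−79) = 79 + 168.96 = 247.96 → 248
  B: 229 + 24.96 = 253.96 → 254
rgb(249, 248, 254) = #f9f8fe.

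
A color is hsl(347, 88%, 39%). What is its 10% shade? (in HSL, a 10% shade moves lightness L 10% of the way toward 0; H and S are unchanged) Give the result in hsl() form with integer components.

hsl(347, 88%, 35%)

L moves 10% from 39 toward 0: 39 − 3.9 = 35.1 → 35.
H and S are unchanged.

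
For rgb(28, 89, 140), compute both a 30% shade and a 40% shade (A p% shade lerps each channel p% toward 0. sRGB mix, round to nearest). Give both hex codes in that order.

30% shade:
  R: 28 + 0.3×(0−28) = 28 − 8.4 = 19.6 → 20
  G: 89 + 0.3×(0−89) = 89 − 26.7 = 62.3 → 62
  B: 140 + 0.3×(0−140) = 140 − 42 = 98 → 98
  → #143E62
40% shade:
  R: 28 + 0.4×(0−28) = 28 − 11.2 = 16.8 → 17
  G: 89 + 0.4×(0−89) = 89 − 35.6 = 53.4 → 53
  B: 140 − 56 = 84 → 84
  → #113554

#143E62, #113554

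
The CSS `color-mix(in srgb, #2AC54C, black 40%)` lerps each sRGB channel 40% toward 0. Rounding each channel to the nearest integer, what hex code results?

#2AC54C is rgb(42, 197, 76).
Lerp each channel 40% toward 0:
  R: 42 − 16.8 = 25.2 → 25
  G: 197 + 0.4×(0−197) = 197 − 78.8 = 118.2 → 118
  B: 76 + 0.4×(0−76) = 76 − 30.4 = 45.6 → 46
rgb(25, 118, 46) = #19762E.

#19762E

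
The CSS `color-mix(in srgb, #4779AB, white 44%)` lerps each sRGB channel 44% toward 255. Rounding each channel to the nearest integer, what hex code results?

#98B4D0

#4779AB is rgb(71, 121, 171).
Per channel, c → c + 0.44(255 − c):
  R: 71 + 80.96 = 151.96 → 152
  G: 121 + 0.44×(255−121) = 121 + 58.96 = 179.96 → 180
  B: 171 + 0.44×(255−171) = 171 + 36.96 = 207.96 → 208
rgb(152, 180, 208) = #98B4D0.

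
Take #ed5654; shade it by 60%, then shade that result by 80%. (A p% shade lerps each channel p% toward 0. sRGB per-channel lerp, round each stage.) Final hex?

#ed5654 is rgb(237, 86, 84).
Per channel, c → c + 0.6(0 − c):
  R: 237 − 142.2 = 94.8 → 95
  G: 86 + 0.6×(0−86) = 86 − 51.6 = 34.4 → 34
  B: 84 + 0.6×(0−84) = 84 − 50.4 = 33.6 → 34
After the shade: rgb(95, 34, 34) = #5f2222.
Lerp each channel 80% toward 0:
  R: 95 + 0.8×(0−95) = 95 − 76 = 19 → 19
  G: 34 − 27.2 = 6.8 → 7
  B: 34 + 0.8×(0−34) = 34 − 27.2 = 6.8 → 7
rgb(19, 7, 7) = #130707.

#130707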